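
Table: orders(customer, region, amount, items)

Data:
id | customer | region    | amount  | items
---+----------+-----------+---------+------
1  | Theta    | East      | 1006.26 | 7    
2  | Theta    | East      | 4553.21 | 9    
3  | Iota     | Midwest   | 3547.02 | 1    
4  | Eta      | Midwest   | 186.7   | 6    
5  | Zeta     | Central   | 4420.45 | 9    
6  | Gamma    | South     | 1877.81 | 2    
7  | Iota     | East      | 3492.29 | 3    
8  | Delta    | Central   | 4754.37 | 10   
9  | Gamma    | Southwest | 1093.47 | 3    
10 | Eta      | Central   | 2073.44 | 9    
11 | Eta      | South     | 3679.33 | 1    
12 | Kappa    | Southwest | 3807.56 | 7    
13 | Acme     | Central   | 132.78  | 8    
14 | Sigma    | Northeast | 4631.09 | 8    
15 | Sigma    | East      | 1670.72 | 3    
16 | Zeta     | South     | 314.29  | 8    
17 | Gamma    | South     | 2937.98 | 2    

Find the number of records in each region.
SELECT region, COUNT(*) as count
FROM orders
GROUP BY region

Result:
  Central: 4
  East: 4
  Midwest: 2
  Northeast: 1
  South: 4
  Southwest: 2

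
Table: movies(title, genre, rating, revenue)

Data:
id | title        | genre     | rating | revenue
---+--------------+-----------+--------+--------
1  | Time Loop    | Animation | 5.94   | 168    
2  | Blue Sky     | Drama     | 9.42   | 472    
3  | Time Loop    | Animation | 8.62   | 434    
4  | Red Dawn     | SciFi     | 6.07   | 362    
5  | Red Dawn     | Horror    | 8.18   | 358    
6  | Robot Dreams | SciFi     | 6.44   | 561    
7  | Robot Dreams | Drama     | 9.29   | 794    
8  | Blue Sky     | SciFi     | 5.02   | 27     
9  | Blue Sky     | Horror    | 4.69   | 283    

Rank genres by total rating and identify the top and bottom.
SELECT genre, SUM(rating)
FROM movies
GROUP BY genre
ORDER BY SUM(rating)

All groups:
  Horror: 12.87
  Animation: 14.56
  SciFi: 17.53
  Drama: 18.71

Highest: Drama (18.71)
Lowest: Horror (12.87)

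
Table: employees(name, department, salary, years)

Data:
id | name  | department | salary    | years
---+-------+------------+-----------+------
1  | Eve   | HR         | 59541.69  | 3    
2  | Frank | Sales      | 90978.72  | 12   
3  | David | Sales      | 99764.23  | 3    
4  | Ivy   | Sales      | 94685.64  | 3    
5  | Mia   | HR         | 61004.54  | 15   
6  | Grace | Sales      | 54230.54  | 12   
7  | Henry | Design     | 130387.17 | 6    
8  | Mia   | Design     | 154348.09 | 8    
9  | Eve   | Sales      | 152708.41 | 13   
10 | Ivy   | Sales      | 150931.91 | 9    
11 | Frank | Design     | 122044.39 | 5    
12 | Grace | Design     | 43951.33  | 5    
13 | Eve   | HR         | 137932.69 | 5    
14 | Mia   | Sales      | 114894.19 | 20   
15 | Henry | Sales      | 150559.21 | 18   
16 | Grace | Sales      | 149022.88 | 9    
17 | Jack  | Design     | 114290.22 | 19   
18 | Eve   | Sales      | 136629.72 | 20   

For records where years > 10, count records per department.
SELECT department, COUNT(*)
FROM employees
WHERE years > 10
GROUP BY department

Note: WHERE filters rows before grouping.

Result:
  Design: 1
  HR: 1
  Sales: 6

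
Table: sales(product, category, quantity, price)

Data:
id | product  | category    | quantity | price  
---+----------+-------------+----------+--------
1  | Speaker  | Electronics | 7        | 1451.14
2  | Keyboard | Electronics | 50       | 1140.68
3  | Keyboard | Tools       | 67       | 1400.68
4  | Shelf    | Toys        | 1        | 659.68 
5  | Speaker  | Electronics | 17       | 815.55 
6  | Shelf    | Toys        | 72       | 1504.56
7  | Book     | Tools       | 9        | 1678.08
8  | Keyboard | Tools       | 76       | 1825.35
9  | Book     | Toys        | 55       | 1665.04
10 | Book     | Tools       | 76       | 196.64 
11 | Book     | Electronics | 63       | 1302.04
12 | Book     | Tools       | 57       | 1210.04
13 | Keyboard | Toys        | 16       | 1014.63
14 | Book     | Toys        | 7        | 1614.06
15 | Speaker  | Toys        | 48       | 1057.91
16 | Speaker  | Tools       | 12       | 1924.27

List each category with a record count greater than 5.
SELECT category, COUNT(*) as cnt
FROM sales
GROUP BY category
HAVING COUNT(*) > 5

Result:
  Tools: 6
  Toys: 6

Note: HAVING filters groups after aggregation, WHERE filters rows before.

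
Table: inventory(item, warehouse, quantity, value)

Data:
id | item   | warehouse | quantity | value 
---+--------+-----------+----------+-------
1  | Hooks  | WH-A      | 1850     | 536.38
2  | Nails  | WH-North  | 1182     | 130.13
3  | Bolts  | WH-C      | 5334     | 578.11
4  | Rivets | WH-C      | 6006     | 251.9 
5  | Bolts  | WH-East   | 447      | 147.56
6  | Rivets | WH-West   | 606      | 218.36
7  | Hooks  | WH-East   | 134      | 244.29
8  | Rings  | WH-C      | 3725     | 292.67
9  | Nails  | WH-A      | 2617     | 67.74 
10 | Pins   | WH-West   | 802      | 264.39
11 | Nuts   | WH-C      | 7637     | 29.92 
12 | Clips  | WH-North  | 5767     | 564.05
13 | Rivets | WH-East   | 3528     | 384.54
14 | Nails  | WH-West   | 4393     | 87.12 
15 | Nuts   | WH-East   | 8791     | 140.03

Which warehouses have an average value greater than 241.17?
SELECT warehouse, AVG(value)
FROM inventory
GROUP BY warehouse
HAVING AVG(value) > 241.17

Result:
  WH-A: avg=302.06
  WH-C: avg=288.15
  WH-North: avg=347.09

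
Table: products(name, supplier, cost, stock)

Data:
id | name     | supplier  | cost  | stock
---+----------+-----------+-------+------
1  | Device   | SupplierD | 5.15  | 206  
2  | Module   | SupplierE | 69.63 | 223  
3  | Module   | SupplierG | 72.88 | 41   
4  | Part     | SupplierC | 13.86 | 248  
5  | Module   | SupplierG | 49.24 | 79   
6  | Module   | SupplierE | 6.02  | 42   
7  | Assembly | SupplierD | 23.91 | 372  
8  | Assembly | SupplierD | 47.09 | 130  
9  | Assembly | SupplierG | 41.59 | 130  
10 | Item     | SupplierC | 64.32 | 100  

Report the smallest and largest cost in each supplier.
SELECT supplier, MIN(cost), MAX(cost)
FROM products
GROUP BY supplier

Result:
  SupplierC: min=13.86, max=64.32
  SupplierD: min=5.15, max=47.09
  SupplierE: min=6.02, max=69.63
  SupplierG: min=41.59, max=72.88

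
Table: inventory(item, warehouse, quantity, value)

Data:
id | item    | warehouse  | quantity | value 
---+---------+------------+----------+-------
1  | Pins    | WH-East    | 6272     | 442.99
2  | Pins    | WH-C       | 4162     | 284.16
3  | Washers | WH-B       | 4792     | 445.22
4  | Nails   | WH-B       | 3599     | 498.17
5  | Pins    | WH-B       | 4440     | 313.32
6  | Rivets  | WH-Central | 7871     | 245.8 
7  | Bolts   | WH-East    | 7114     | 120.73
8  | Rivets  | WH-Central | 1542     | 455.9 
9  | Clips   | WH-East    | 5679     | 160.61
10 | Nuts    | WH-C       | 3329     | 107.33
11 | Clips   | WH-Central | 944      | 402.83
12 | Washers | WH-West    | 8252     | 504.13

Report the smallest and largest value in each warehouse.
SELECT warehouse, MIN(value), MAX(value)
FROM inventory
GROUP BY warehouse

Result:
  WH-B: min=313.32, max=498.17
  WH-C: min=107.33, max=284.16
  WH-Central: min=245.80, max=455.90
  WH-East: min=120.73, max=442.99
  WH-West: min=504.13, max=504.13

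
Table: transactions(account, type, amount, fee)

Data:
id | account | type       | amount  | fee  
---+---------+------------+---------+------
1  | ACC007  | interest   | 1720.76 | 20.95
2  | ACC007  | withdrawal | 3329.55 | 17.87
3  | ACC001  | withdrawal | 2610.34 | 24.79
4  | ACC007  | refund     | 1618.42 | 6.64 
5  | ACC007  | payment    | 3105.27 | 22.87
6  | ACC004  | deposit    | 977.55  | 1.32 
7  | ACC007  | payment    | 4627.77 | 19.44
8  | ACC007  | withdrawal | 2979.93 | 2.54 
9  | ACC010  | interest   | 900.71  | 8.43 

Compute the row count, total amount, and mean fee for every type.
SELECT type,
       COUNT(*) as cnt,
       SUM(amount) as total_amount,
       AVG(fee) as avg_fee
FROM transactions
GROUP BY type

Result:
  deposit: 1 records, 977.55 total amount, 1.32 avg fee
  interest: 2 records, 2621.47 total amount, 14.69 avg fee
  payment: 2 records, 7733.04 total amount, 21.16 avg fee
  refund: 1 records, 1618.42 total amount, 6.64 avg fee
  withdrawal: 3 records, 8919.82 total amount, 15.07 avg fee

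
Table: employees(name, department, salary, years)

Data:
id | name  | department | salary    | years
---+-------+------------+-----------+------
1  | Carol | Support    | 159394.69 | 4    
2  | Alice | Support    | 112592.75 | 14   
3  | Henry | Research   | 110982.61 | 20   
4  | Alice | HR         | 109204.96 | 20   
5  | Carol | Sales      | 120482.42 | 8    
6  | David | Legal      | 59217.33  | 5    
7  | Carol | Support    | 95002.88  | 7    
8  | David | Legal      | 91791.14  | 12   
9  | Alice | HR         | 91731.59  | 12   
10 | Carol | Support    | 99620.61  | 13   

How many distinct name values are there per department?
SELECT department, COUNT(DISTINCT name)
FROM employees
GROUP BY department

Result:
  HR: 1 distinct
  Legal: 1 distinct
  Research: 1 distinct
  Sales: 1 distinct
  Support: 2 distinct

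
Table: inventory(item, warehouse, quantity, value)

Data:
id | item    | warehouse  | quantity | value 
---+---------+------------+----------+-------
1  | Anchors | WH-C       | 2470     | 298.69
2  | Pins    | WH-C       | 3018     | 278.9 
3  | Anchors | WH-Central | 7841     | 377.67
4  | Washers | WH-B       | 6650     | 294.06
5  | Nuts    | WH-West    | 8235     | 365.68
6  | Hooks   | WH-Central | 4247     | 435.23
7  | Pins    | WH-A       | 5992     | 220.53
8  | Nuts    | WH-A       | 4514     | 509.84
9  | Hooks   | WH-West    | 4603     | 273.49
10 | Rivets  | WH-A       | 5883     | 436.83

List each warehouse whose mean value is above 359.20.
SELECT warehouse, AVG(value)
FROM inventory
GROUP BY warehouse
HAVING AVG(value) > 359.20

Result:
  WH-A: avg=389.07
  WH-Central: avg=406.45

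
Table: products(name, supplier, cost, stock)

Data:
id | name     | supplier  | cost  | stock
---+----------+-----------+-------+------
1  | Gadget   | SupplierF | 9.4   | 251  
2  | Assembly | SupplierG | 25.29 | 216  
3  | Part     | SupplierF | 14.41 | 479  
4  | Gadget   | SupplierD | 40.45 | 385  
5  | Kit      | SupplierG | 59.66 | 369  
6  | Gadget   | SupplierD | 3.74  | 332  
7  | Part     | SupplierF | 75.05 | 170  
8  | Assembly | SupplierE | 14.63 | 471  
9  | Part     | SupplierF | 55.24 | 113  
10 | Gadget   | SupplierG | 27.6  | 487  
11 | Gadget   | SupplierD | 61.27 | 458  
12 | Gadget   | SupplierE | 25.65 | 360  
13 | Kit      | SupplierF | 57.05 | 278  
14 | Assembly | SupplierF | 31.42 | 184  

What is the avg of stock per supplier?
SELECT supplier, AVG(stock) as result
FROM products
GROUP BY supplier

Result:
  SupplierD: 391.67
  SupplierE: 415.50
  SupplierF: 245.83
  SupplierG: 357.33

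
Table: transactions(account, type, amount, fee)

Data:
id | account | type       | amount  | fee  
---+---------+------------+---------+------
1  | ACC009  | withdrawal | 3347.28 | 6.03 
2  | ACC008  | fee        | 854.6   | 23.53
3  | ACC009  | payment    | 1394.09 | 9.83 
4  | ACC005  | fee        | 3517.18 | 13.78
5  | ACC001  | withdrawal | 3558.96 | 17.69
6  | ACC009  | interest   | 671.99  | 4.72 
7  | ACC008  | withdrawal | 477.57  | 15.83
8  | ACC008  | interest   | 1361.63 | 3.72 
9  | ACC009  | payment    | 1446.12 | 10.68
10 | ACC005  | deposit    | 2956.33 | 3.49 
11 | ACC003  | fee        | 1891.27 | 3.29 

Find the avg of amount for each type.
SELECT type, AVG(amount) as result
FROM transactions
GROUP BY type

Result:
  deposit: 2956.33
  fee: 2087.68
  interest: 1016.81
  payment: 1420.11
  withdrawal: 2461.27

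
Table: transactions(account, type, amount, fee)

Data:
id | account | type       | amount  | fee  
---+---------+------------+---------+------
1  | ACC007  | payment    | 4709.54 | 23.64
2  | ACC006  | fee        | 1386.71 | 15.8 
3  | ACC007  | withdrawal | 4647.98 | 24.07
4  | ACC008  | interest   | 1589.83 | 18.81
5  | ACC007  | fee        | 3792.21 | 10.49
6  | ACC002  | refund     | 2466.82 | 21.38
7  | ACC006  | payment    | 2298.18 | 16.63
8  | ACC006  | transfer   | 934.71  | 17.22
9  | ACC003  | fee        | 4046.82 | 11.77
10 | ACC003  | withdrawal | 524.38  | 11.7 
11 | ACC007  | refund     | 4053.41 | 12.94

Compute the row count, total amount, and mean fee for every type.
SELECT type,
       COUNT(*) as cnt,
       SUM(amount) as total_amount,
       AVG(fee) as avg_fee
FROM transactions
GROUP BY type

Result:
  fee: 3 records, 9225.74 total amount, 12.69 avg fee
  interest: 1 records, 1589.83 total amount, 18.81 avg fee
  payment: 2 records, 7007.72 total amount, 20.14 avg fee
  refund: 2 records, 6520.23 total amount, 17.16 avg fee
  transfer: 1 records, 934.71 total amount, 17.22 avg fee
  withdrawal: 2 records, 5172.36 total amount, 17.89 avg fee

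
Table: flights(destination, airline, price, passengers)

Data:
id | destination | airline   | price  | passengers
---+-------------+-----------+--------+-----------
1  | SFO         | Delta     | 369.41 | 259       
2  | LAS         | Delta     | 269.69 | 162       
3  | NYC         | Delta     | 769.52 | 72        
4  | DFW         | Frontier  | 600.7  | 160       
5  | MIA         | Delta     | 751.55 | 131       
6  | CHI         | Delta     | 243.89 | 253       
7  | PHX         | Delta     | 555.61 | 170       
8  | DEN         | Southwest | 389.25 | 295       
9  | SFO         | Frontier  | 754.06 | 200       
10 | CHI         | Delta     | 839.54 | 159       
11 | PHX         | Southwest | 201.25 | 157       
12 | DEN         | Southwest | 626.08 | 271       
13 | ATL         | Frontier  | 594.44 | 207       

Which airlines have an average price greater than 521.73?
SELECT airline, AVG(price)
FROM flights
GROUP BY airline
HAVING AVG(price) > 521.73

Result:
  Delta: avg=542.74
  Frontier: avg=649.73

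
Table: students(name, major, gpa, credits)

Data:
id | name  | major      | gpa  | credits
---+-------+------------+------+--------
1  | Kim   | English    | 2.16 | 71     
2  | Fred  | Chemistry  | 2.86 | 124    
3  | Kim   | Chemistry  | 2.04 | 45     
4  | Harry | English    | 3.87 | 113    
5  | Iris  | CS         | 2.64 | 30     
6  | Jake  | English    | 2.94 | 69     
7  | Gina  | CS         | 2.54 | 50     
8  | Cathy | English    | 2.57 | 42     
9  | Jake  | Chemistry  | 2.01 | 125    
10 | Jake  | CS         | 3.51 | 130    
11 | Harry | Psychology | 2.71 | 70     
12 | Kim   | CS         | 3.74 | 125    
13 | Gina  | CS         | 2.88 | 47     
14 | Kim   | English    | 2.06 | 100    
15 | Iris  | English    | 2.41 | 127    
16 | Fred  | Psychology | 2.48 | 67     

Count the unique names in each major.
SELECT major, COUNT(DISTINCT name)
FROM students
GROUP BY major

Result:
  CS: 4 distinct
  Chemistry: 3 distinct
  English: 5 distinct
  Psychology: 2 distinct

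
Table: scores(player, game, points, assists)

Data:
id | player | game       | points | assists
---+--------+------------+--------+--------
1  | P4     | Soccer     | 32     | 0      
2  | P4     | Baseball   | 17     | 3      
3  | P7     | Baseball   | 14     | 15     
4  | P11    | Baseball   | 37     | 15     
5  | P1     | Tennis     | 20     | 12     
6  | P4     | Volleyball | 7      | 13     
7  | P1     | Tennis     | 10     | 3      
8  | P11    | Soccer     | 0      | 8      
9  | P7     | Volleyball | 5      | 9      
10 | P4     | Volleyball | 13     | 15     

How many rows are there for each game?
SELECT game, COUNT(*) as count
FROM scores
GROUP BY game

Result:
  Baseball: 3
  Soccer: 2
  Tennis: 2
  Volleyball: 3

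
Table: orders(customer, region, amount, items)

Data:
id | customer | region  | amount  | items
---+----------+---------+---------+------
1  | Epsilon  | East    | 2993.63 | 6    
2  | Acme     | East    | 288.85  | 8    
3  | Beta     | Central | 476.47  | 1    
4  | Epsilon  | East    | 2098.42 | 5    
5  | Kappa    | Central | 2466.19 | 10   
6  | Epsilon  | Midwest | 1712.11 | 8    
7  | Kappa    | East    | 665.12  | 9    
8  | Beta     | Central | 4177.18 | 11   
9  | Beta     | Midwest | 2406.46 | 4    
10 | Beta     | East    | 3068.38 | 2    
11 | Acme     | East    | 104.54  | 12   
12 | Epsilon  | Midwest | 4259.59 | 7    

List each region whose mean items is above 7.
SELECT region, AVG(items)
FROM orders
GROUP BY region
HAVING AVG(items) > 7

Result:
  Central: avg=7.33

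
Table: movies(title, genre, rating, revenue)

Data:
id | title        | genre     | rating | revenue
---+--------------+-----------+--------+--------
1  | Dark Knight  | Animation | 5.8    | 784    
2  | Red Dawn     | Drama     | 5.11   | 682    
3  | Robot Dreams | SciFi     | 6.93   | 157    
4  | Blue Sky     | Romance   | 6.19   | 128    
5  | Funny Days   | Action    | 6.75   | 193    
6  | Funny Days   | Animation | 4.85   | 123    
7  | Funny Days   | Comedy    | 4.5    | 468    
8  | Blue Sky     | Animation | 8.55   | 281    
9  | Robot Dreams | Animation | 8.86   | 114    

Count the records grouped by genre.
SELECT genre, COUNT(*) as count
FROM movies
GROUP BY genre

Result:
  Action: 1
  Animation: 4
  Comedy: 1
  Drama: 1
  Romance: 1
  SciFi: 1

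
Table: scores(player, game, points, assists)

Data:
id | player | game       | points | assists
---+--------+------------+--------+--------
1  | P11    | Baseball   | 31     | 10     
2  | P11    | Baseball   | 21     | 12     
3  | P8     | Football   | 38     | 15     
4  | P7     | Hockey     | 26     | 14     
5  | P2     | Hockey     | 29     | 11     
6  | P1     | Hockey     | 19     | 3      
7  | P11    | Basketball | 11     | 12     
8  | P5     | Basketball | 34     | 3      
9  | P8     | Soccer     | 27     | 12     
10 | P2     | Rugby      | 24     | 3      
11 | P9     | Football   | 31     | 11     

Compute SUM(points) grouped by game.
SELECT game, SUM(points) as result
FROM scores
GROUP BY game

Result:
  Baseball: 52
  Basketball: 45
  Football: 69
  Hockey: 74
  Rugby: 24
  Soccer: 27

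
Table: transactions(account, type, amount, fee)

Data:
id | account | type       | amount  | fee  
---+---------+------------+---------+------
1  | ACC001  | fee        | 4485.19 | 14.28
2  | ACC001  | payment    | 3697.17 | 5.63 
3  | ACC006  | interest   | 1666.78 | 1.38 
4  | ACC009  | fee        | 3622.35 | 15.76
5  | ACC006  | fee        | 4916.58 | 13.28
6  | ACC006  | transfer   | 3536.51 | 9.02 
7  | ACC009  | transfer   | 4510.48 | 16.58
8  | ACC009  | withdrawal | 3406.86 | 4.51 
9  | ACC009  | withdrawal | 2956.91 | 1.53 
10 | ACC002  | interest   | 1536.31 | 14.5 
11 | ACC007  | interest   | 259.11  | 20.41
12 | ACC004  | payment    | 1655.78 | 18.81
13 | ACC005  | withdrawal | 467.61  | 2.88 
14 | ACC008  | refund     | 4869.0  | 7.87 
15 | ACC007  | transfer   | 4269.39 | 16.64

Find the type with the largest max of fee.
SELECT type, MAX(fee) as val
FROM transactions
GROUP BY type
ORDER BY val DESC
LIMIT 1

Result: interest with max(fee) = 20.41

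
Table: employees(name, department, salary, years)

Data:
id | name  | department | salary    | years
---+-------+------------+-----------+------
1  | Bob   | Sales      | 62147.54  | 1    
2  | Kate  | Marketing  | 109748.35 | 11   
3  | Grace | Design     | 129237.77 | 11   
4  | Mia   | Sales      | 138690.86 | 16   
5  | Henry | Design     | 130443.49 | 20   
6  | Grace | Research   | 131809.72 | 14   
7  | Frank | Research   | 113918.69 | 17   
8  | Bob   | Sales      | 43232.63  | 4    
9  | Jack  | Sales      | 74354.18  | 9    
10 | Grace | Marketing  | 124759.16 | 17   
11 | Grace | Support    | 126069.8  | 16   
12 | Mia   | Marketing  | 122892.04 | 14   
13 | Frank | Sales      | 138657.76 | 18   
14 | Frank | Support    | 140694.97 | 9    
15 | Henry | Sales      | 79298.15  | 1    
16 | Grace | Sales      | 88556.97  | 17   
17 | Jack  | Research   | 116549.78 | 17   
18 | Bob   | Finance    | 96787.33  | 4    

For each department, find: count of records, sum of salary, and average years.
SELECT department,
       COUNT(*) as cnt,
       SUM(salary) as total_salary,
       AVG(years) as avg_years
FROM employees
GROUP BY department

Result:
  Design: 2 records, 259681.26 total salary, 15.50 avg years
  Finance: 1 records, 96787.33 total salary, 4.00 avg years
  Marketing: 3 records, 357399.55 total salary, 14.00 avg years
  Research: 3 records, 362278.19 total salary, 16.00 avg years
  Sales: 7 records, 624938.09 total salary, 9.43 avg years
  Support: 2 records, 266764.77 total salary, 12.50 avg years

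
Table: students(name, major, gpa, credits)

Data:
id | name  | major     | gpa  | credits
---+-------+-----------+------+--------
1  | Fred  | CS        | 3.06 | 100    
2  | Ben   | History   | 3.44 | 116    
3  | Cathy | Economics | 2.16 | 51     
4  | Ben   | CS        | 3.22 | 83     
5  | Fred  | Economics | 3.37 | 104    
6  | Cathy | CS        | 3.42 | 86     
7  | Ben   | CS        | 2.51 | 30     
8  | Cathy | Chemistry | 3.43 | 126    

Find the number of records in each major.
SELECT major, COUNT(*) as count
FROM students
GROUP BY major

Result:
  CS: 4
  Chemistry: 1
  Economics: 2
  History: 1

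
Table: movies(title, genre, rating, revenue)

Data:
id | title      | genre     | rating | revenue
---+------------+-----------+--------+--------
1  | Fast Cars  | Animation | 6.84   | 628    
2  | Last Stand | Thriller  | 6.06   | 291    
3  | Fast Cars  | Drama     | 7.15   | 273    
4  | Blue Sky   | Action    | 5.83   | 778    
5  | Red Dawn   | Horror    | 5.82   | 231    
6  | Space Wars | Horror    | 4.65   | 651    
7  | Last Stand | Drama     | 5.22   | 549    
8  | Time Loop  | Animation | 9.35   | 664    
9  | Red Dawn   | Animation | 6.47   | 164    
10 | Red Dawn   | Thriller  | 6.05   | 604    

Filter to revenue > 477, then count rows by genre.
SELECT genre, COUNT(*)
FROM movies
WHERE revenue > 477
GROUP BY genre

Note: WHERE filters rows before grouping.

Result:
  Action: 1
  Animation: 2
  Drama: 1
  Horror: 1
  Thriller: 1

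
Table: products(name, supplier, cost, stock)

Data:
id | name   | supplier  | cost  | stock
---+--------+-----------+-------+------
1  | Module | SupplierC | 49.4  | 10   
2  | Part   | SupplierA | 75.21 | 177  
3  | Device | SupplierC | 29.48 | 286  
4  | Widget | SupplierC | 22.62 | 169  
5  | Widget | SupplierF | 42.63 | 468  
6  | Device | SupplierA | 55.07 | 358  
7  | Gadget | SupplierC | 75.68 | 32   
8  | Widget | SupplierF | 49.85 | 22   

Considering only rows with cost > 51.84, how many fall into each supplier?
SELECT supplier, COUNT(*)
FROM products
WHERE cost > 51.84
GROUP BY supplier

Note: WHERE filters rows before grouping.

Result:
  SupplierA: 2
  SupplierC: 1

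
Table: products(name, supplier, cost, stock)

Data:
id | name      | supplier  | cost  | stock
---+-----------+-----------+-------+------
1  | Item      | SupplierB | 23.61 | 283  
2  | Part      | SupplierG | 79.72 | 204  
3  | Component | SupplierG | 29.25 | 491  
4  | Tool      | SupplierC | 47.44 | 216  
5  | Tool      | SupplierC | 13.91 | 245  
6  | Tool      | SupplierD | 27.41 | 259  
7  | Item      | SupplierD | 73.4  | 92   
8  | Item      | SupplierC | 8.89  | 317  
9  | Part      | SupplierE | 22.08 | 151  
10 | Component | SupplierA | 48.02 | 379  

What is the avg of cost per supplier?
SELECT supplier, AVG(cost) as result
FROM products
GROUP BY supplier

Result:
  SupplierA: 48.02
  SupplierB: 23.61
  SupplierC: 23.41
  SupplierD: 50.41
  SupplierE: 22.08
  SupplierG: 54.49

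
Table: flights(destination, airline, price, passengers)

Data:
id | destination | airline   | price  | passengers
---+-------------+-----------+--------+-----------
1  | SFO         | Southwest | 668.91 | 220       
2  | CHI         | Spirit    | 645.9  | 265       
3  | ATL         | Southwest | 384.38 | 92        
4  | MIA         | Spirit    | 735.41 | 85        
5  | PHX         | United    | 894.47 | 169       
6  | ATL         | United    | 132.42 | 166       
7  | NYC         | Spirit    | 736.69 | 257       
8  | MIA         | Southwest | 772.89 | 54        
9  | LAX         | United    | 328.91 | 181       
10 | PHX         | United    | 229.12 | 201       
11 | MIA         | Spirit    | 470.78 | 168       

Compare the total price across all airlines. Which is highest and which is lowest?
SELECT airline, SUM(price)
FROM flights
GROUP BY airline
ORDER BY SUM(price)

All groups:
  United: 1584.92
  Southwest: 1826.18
  Spirit: 2588.78

Highest: Spirit (2588.78)
Lowest: United (1584.92)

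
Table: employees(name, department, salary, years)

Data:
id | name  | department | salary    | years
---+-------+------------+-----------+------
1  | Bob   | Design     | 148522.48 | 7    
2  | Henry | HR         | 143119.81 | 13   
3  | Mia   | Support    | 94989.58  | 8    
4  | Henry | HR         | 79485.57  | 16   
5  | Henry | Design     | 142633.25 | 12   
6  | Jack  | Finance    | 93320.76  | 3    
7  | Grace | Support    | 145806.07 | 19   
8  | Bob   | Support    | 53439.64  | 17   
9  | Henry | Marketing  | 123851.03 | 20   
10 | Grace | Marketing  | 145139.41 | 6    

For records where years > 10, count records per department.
SELECT department, COUNT(*)
FROM employees
WHERE years > 10
GROUP BY department

Note: WHERE filters rows before grouping.

Result:
  Design: 1
  HR: 2
  Marketing: 1
  Support: 2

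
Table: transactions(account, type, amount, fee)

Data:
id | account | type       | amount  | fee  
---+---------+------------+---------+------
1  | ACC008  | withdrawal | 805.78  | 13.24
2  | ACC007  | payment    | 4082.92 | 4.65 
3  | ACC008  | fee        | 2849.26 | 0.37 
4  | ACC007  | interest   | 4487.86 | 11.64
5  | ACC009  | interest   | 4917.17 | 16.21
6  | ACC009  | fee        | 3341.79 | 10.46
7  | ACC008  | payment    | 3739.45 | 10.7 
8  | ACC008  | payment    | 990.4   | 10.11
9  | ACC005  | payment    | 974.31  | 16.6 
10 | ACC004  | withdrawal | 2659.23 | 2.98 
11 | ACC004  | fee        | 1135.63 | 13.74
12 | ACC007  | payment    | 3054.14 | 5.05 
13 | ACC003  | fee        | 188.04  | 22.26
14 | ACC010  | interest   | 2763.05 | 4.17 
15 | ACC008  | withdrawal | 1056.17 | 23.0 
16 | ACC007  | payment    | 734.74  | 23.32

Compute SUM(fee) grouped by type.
SELECT type, SUM(fee) as result
FROM transactions
GROUP BY type

Result:
  fee: 46.83
  interest: 32.02
  payment: 70.43
  withdrawal: 39.22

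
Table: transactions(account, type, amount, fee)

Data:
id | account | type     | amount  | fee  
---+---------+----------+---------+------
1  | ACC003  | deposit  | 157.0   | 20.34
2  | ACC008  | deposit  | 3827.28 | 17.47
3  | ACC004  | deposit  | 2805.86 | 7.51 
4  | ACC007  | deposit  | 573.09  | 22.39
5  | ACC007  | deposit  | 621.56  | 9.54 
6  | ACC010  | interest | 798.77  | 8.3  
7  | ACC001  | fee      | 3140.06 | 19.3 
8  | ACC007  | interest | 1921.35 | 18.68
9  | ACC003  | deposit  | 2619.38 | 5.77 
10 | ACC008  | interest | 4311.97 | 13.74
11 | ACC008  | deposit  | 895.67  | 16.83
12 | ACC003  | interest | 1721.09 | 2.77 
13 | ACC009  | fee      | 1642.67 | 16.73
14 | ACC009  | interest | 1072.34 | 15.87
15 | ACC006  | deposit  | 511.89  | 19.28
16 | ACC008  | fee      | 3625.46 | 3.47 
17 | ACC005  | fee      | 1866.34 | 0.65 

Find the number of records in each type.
SELECT type, COUNT(*) as count
FROM transactions
GROUP BY type

Result:
  deposit: 8
  fee: 4
  interest: 5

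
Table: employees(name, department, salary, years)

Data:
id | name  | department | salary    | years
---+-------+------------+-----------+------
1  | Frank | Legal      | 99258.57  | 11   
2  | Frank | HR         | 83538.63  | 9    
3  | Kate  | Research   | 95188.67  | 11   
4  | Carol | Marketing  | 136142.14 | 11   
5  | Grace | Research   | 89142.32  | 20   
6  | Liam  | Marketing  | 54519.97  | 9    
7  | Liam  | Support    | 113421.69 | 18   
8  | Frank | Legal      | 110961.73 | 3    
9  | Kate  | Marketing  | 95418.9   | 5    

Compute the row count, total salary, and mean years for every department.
SELECT department,
       COUNT(*) as cnt,
       SUM(salary) as total_salary,
       AVG(years) as avg_years
FROM employees
GROUP BY department

Result:
  HR: 1 records, 83538.63 total salary, 9.00 avg years
  Legal: 2 records, 210220.30 total salary, 7.00 avg years
  Marketing: 3 records, 286081.01 total salary, 8.33 avg years
  Research: 2 records, 184330.99 total salary, 15.50 avg years
  Support: 1 records, 113421.69 total salary, 18.00 avg years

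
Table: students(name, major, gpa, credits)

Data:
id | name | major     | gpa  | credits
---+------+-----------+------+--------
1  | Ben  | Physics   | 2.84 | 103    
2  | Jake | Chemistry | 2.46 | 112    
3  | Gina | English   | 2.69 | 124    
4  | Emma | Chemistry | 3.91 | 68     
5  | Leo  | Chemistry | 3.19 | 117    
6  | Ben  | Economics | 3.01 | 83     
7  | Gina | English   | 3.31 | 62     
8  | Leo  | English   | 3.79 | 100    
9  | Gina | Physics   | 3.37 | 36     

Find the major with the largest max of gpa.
SELECT major, MAX(gpa) as val
FROM students
GROUP BY major
ORDER BY val DESC
LIMIT 1

Result: Chemistry with max(gpa) = 3.91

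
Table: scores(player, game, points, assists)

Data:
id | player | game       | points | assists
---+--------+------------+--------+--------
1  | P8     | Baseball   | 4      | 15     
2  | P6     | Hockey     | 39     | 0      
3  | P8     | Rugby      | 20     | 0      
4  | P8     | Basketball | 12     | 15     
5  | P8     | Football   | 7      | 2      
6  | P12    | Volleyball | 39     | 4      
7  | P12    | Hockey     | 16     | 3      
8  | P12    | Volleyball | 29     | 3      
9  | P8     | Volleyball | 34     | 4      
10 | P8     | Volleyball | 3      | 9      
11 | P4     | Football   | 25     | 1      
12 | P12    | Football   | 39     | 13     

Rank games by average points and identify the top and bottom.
SELECT game, AVG(points)
FROM scores
GROUP BY game
ORDER BY AVG(points)

All groups:
  Baseball: 4.00
  Basketball: 12.00
  Rugby: 20.00
  Football: 23.67
  Volleyball: 26.25
  Hockey: 27.50

Highest: Hockey (27.50)
Lowest: Baseball (4.00)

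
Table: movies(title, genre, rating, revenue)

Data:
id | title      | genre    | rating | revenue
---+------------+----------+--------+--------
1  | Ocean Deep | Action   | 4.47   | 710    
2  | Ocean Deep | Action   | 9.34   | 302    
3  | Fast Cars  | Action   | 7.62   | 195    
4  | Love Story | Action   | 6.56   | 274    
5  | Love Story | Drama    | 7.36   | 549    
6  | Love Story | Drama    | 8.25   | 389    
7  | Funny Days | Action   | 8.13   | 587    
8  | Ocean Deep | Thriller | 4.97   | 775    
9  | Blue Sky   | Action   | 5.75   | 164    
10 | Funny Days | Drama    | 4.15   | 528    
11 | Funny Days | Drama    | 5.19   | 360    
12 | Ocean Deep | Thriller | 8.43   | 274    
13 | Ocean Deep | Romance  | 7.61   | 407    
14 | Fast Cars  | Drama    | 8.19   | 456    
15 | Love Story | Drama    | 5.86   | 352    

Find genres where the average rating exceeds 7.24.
SELECT genre, AVG(rating)
FROM movies
GROUP BY genre
HAVING AVG(rating) > 7.24

Result:
  Romance: avg=7.61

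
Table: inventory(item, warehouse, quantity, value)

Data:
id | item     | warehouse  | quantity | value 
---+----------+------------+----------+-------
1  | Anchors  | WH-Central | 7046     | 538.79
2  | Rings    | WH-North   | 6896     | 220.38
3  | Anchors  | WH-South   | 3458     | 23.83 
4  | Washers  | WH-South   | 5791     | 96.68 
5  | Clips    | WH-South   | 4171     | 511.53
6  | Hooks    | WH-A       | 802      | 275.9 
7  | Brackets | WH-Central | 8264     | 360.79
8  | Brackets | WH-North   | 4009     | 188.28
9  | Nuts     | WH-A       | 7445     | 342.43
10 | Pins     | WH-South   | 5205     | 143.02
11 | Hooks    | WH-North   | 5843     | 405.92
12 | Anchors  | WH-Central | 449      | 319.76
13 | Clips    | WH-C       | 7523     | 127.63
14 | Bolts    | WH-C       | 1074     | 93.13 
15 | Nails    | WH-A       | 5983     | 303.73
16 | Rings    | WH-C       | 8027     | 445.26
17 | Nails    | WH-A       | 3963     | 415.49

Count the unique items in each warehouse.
SELECT warehouse, COUNT(DISTINCT item)
FROM inventory
GROUP BY warehouse

Result:
  WH-A: 3 distinct
  WH-C: 3 distinct
  WH-Central: 2 distinct
  WH-North: 3 distinct
  WH-South: 4 distinct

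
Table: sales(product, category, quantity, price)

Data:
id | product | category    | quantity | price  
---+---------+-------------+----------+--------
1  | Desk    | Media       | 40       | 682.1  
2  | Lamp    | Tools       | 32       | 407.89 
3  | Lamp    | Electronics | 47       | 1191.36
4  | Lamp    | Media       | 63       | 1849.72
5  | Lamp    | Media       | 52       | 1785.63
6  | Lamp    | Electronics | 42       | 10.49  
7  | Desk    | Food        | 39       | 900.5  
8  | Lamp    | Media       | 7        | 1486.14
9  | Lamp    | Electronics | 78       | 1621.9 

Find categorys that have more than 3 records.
SELECT category, COUNT(*) as cnt
FROM sales
GROUP BY category
HAVING COUNT(*) > 3

Result:
  Media: 4

Note: HAVING filters groups after aggregation, WHERE filters rows before.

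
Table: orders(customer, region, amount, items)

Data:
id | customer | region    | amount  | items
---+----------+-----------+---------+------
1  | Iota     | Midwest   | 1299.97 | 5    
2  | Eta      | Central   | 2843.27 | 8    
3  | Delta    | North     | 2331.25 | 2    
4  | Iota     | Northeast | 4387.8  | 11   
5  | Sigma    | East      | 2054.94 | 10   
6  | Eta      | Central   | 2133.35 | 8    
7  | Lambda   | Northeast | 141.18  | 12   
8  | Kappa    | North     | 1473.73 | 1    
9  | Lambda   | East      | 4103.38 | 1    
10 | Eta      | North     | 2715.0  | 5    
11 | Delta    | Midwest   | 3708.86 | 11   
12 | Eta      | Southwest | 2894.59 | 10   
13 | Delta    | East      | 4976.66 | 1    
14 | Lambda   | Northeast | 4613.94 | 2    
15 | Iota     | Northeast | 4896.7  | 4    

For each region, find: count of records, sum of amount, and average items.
SELECT region,
       COUNT(*) as cnt,
       SUM(amount) as total_amount,
       AVG(items) as avg_items
FROM orders
GROUP BY region

Result:
  Central: 2 records, 4976.62 total amount, 8.00 avg items
  East: 3 records, 11134.98 total amount, 4.00 avg items
  Midwest: 2 records, 5008.83 total amount, 8.00 avg items
  North: 3 records, 6519.98 total amount, 2.67 avg items
  Northeast: 4 records, 14039.62 total amount, 7.25 avg items
  Southwest: 1 records, 2894.59 total amount, 10.00 avg items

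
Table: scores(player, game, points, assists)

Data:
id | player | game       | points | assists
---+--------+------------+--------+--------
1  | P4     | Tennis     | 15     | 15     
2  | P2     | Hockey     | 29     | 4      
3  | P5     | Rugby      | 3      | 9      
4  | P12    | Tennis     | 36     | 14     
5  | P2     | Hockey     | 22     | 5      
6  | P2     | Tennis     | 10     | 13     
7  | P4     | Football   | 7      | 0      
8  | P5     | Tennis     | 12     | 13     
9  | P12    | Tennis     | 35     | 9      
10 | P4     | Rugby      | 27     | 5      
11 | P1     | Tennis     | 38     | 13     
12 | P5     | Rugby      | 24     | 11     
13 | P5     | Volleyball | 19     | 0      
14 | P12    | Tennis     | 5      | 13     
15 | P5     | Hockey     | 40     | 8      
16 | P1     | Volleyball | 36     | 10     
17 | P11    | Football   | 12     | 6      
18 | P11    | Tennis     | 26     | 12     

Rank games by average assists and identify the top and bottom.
SELECT game, AVG(assists)
FROM scores
GROUP BY game
ORDER BY AVG(assists)

All groups:
  Football: 3.00
  Volleyball: 5.00
  Hockey: 5.67
  Rugby: 8.33
  Tennis: 12.75

Highest: Tennis (12.75)
Lowest: Football (3.00)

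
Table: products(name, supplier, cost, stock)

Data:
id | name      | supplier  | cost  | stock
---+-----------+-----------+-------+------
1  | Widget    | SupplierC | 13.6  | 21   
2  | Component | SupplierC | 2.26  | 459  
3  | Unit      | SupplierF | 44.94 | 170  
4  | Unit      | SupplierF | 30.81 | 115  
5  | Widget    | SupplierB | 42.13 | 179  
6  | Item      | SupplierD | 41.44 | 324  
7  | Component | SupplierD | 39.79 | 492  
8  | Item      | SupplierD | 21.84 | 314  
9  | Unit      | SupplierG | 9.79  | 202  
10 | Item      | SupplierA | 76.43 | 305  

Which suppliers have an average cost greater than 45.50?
SELECT supplier, AVG(cost)
FROM products
GROUP BY supplier
HAVING AVG(cost) > 45.50

Result:
  SupplierA: avg=76.43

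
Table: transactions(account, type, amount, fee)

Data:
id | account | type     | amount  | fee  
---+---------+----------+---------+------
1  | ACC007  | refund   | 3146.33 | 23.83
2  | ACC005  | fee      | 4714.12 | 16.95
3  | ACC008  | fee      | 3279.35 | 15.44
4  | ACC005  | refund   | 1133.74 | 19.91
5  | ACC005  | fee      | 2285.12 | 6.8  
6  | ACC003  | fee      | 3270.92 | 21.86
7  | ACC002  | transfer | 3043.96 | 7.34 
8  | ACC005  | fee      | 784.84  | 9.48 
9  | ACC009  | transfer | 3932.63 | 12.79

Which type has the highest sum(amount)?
SELECT type, SUM(amount) as val
FROM transactions
GROUP BY type
ORDER BY val DESC
LIMIT 1

Result: fee with sum(amount) = 14334.35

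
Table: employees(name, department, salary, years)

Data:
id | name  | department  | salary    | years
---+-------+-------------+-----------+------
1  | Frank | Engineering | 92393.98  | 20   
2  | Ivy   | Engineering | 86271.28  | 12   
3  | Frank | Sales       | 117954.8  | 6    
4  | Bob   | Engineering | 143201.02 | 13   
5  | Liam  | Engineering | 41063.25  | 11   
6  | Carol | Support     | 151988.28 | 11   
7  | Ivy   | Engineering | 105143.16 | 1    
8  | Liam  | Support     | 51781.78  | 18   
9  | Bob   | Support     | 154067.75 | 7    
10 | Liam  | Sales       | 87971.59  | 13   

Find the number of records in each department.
SELECT department, COUNT(*) as count
FROM employees
GROUP BY department

Result:
  Engineering: 5
  Sales: 2
  Support: 3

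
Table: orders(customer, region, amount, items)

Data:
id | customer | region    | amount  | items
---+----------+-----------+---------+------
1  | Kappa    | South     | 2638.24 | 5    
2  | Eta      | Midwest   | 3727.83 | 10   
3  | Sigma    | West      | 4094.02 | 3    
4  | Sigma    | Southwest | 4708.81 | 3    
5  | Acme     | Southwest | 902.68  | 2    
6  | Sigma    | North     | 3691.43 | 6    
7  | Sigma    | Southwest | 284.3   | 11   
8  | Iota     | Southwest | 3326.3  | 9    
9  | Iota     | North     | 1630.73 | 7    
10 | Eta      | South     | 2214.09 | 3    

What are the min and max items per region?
SELECT region, MIN(items), MAX(items)
FROM orders
GROUP BY region

Result:
  Midwest: min=10, max=10
  North: min=6, max=7
  South: min=3, max=5
  Southwest: min=2, max=11
  West: min=3, max=3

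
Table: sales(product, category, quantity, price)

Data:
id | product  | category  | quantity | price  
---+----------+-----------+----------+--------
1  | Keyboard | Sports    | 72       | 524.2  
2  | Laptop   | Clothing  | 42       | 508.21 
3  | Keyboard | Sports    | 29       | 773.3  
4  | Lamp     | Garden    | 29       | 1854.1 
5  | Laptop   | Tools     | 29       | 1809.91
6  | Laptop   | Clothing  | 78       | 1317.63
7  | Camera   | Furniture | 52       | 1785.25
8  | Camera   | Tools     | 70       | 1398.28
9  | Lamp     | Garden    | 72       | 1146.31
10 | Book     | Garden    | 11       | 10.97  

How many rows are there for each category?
SELECT category, COUNT(*) as count
FROM sales
GROUP BY category

Result:
  Clothing: 2
  Furniture: 1
  Garden: 3
  Sports: 2
  Tools: 2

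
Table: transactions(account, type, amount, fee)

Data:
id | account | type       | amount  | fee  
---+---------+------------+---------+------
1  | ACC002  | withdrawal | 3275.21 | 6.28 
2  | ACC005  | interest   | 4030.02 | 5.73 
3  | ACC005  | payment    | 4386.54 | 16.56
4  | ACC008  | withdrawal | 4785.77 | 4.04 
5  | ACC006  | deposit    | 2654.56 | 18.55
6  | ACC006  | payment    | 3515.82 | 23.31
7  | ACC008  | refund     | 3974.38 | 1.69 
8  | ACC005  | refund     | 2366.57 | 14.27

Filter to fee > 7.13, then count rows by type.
SELECT type, COUNT(*)
FROM transactions
WHERE fee > 7.13
GROUP BY type

Note: WHERE filters rows before grouping.

Result:
  deposit: 1
  payment: 2
  refund: 1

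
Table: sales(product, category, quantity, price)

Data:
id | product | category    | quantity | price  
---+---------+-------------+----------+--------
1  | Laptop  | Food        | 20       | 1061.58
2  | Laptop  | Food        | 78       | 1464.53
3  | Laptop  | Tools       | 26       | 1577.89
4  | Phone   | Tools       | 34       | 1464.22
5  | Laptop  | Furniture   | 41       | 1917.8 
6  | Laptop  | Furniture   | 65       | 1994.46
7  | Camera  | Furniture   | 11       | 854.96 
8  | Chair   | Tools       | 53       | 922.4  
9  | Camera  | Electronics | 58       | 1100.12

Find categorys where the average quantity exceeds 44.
SELECT category, AVG(quantity)
FROM sales
GROUP BY category
HAVING AVG(quantity) > 44

Result:
  Electronics: avg=58.00
  Food: avg=49.00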